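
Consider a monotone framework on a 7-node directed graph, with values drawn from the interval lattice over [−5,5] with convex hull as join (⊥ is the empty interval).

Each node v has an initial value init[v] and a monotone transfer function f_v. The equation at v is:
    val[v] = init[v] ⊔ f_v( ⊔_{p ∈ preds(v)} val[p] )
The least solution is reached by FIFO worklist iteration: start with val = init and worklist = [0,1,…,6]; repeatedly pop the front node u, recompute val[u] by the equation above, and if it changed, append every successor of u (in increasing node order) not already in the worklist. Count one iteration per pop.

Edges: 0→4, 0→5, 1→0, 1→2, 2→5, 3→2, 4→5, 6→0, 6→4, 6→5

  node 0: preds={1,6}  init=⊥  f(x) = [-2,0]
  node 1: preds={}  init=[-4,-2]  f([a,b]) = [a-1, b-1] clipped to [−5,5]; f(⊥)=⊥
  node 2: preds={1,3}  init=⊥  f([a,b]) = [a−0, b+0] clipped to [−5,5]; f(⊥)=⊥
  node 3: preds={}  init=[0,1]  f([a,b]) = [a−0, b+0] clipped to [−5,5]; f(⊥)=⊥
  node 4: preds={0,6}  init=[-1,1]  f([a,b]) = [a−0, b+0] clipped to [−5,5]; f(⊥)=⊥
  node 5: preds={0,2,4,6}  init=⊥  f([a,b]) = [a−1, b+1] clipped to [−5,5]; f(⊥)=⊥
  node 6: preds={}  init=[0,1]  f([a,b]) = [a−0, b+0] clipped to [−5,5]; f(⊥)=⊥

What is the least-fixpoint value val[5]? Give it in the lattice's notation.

[-5,2]

Iteration log — 7 steps:
  step 1. node 0  ⊔preds=[-4,1]  new=[-2,0]  old=⊥  +wl: 
  step 2. node 1  ⊔preds=⊥  new=[-4,-2]  stable
  step 3. node 2  ⊔preds=[-4,1]  new=[-4,1]  old=⊥  +wl: 
  step 4. node 3  ⊔preds=⊥  new=[0,1]  stable
  step 5. node 4  ⊔preds=[-2,1]  new=[-2,1]  old=[-1,1]  +wl: 
  step 6. node 5  ⊔preds=[-4,1]  new=[-5,2]  old=⊥  +wl: 
  step 7. node 6  ⊔preds=⊥  new=[0,1]  stable

Least fixpoint reached:
  node 0: [-2,0]
  node 1: [-4,-2]
  node 2: [-4,1]
  node 3: [0,1]
  node 4: [-2,1]
  node 5: [-5,2]
  node 6: [0,1]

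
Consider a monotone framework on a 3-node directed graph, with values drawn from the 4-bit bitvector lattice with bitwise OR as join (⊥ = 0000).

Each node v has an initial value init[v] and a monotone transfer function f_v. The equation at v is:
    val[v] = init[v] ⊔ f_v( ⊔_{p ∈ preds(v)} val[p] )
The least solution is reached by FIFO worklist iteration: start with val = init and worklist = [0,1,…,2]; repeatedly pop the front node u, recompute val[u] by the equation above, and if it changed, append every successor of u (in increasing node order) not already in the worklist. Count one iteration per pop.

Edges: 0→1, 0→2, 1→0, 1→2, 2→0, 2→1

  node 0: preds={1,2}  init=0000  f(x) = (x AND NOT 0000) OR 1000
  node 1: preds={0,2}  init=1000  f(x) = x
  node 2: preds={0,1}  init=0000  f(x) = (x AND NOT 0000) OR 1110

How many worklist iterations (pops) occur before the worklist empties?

Iteration log — 7 steps:
  step 1. node 0  ⊔preds=1000  new=1000  old=0000  +wl: 
  step 2. node 1  ⊔preds=1000  new=1000  stable
  step 3. node 2  ⊔preds=1000  new=1110  old=0000  +wl: 0,1
  step 4. node 0  ⊔preds=1110  new=1110  old=1000  +wl: 2
  step 5. node 1  ⊔preds=1110  new=1110  old=1000  +wl: 0
  step 6. node 2  ⊔preds=1110  new=1110  stable
  step 7. node 0  ⊔preds=1110  new=1110  stable

Least fixpoint reached:
  node 0: 1110
  node 1: 1110
  node 2: 1110

7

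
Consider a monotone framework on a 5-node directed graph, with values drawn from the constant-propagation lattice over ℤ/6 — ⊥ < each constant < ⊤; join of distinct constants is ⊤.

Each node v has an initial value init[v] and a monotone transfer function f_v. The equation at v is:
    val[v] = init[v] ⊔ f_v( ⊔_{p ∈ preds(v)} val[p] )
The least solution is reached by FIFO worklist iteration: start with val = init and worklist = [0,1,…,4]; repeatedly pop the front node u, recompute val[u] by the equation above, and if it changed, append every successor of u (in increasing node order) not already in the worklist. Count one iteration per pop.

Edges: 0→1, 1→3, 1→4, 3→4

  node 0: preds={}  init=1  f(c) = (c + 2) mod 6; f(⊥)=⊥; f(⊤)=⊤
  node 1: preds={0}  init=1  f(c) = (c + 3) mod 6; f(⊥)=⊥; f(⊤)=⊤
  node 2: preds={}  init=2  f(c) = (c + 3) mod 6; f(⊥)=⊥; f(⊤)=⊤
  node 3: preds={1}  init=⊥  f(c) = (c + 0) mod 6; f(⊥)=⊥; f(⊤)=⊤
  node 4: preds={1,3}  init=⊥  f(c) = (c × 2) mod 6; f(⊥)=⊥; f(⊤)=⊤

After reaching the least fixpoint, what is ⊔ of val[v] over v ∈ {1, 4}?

⊤

Iteration log — 5 steps:
  step 1. node 0  ⊔preds=⊥  new=1  stable
  step 2. node 1  ⊔preds=1  new=⊤  old=1  +wl: 
  step 3. node 2  ⊔preds=⊥  new=2  stable
  step 4. node 3  ⊔preds=⊤  new=⊤  old=⊥  +wl: 
  step 5. node 4  ⊔preds=⊤  new=⊤  old=⊥  +wl: 

Least fixpoint reached:
  node 0: 1
  node 1: ⊤
  node 2: 2
  node 3: ⊤
  node 4: ⊤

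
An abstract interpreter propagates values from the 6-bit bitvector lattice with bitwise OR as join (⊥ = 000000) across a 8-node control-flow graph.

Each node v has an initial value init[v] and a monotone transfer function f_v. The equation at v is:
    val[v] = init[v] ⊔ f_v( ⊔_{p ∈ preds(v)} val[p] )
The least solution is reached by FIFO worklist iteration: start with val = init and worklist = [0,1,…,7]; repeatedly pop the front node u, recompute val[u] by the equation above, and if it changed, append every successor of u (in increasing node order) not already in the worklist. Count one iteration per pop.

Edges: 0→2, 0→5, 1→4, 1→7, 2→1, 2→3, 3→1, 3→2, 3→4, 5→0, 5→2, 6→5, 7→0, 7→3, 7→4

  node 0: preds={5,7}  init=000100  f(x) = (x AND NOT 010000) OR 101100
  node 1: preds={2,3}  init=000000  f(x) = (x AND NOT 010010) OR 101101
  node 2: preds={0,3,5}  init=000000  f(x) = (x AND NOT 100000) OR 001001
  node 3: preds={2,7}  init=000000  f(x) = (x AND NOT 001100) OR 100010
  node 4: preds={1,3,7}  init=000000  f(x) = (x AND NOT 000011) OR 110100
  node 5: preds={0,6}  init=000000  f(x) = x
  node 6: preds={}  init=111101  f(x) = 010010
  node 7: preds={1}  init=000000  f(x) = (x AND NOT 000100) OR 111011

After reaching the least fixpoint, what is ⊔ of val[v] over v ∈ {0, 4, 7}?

Trace (17 dequeues):
  [1] u=0 | in 000000 | out 101100 | prev 000100 | push {}
  [2] u=1 | in 000000 | out 101101 | prev 000000 | push {}
  [3] u=2 | in 101100 | out 001101 | prev 000000 | push {1}
  [4] u=3 | in 001101 | out 100011 | prev 000000 | push {2}
  [5] u=4 | in 101111 | out 111100 | prev 000000 | push {}
  [6] u=5 | in 111101 | out 111101 | prev 000000 | push {0}
  [7] u=6 | in 000000 | out 111111 | prev 111101 | push {5}
  [8] u=7 | in 101101 | out 111011 | prev 000000 | push {3,4}
  [9] u=1 | in 101111 | out 101101 | ==
  [10] u=2 | in 111111 | out 011111 | prev 001101 | push {1}
  [11] u=0 | in 111111 | out 101111 | prev 101100 | push {2}
  [12] u=5 | in 111111 | out 111111 | prev 111101 | push {0}
  [13] u=3 | in 111111 | out 110011 | prev 100011 | push {}
  [14] u=4 | in 111111 | out 111100 | ==
  [15] u=1 | in 111111 | out 101101 | ==
  [16] u=2 | in 111111 | out 011111 | ==
  [17] u=0 | in 111111 | out 101111 | ==

Converged values:
  [0] 101111
  [1] 101101
  [2] 011111
  [3] 110011
  [4] 111100
  [5] 111111
  [6] 111111
  [7] 111011

111111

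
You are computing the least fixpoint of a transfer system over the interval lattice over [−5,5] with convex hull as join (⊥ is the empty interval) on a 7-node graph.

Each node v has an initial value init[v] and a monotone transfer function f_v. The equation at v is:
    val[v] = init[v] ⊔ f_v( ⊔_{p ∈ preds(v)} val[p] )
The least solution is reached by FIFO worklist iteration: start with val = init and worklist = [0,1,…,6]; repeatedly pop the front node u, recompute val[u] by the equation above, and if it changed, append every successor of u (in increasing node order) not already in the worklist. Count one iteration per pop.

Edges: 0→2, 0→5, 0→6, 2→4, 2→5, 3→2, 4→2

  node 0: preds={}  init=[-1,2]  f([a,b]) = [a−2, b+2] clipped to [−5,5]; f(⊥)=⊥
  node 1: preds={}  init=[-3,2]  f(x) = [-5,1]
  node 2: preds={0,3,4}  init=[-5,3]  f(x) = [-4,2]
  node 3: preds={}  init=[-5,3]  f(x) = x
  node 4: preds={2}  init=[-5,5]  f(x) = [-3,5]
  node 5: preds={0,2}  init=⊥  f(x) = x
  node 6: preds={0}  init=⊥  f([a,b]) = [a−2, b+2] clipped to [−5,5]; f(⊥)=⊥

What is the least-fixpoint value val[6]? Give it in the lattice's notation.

[-3,4]

Worklist (7 pops):
  #1 pop 0: in=⊥ → [-1,2] (no change)
  #2 pop 1: in=⊥ → [-5,2] (was [-3,2]); enqueue []
  #3 pop 2: in=[-5,5] → [-5,3] (no change)
  #4 pop 3: in=⊥ → [-5,3] (no change)
  #5 pop 4: in=[-5,3] → [-5,5] (no change)
  #6 pop 5: in=[-5,3] → [-5,3] (was ⊥); enqueue []
  #7 pop 6: in=[-1,2] → [-3,4] (was ⊥); enqueue []

Fixpoint:
  val[0] = [-1,2]
  val[1] = [-5,2]
  val[2] = [-5,3]
  val[3] = [-5,3]
  val[4] = [-5,5]
  val[5] = [-5,3]
  val[6] = [-3,4]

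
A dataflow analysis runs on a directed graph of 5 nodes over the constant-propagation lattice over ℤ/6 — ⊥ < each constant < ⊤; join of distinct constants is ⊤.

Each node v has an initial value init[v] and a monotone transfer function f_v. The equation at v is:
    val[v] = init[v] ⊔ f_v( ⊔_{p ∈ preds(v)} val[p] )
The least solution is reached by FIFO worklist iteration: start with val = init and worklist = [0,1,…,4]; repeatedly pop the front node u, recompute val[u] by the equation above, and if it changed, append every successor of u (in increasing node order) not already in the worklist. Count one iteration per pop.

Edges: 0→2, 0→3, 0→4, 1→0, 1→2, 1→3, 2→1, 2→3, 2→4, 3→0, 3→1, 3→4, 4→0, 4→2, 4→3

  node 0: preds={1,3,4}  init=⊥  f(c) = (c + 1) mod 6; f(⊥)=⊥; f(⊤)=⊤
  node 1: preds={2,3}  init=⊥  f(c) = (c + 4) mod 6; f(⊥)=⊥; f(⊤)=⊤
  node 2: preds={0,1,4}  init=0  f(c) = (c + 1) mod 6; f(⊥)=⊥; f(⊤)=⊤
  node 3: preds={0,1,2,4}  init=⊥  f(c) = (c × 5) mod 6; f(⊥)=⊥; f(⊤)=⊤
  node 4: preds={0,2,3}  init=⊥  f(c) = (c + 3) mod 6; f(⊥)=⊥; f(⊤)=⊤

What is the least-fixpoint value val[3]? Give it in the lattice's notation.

⊤

Iteration log — 11 steps:
  step 1. node 0  ⊔preds=⊥  new=⊥  stable
  step 2. node 1  ⊔preds=0  new=4  old=⊥  +wl: 0
  step 3. node 2  ⊔preds=4  new=⊤  old=0  +wl: 1
  step 4. node 3  ⊔preds=⊤  new=⊤  old=⊥  +wl: 
  step 5. node 4  ⊔preds=⊤  new=⊤  old=⊥  +wl: 2,3
  step 6. node 0  ⊔preds=⊤  new=⊤  old=⊥  +wl: 4
  step 7. node 1  ⊔preds=⊤  new=⊤  old=4  +wl: 0
  step 8. node 2  ⊔preds=⊤  new=⊤  stable
  step 9. node 3  ⊔preds=⊤  new=⊤  stable
  step 10. node 4  ⊔preds=⊤  new=⊤  stable
  step 11. node 0  ⊔preds=⊤  new=⊤  stable

Least fixpoint reached:
  node 0: ⊤
  node 1: ⊤
  node 2: ⊤
  node 3: ⊤
  node 4: ⊤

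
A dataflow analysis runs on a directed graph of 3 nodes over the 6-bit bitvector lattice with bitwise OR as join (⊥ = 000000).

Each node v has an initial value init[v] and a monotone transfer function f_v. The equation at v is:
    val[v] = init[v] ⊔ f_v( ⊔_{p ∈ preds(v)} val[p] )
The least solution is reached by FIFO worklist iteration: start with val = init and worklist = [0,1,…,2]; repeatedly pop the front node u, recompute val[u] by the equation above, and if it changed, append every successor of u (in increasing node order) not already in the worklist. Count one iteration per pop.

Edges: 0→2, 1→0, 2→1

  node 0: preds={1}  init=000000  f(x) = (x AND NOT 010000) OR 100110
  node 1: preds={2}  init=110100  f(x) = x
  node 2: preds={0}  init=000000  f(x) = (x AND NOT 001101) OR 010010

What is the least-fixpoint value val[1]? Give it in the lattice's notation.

Trace (5 dequeues):
  [1] u=0 | in 110100 | out 100110 | prev 000000 | push {}
  [2] u=1 | in 000000 | out 110100 | ==
  [3] u=2 | in 100110 | out 110010 | prev 000000 | push {1}
  [4] u=1 | in 110010 | out 110110 | prev 110100 | push {0}
  [5] u=0 | in 110110 | out 100110 | ==

Converged values:
  [0] 100110
  [1] 110110
  [2] 110010

110110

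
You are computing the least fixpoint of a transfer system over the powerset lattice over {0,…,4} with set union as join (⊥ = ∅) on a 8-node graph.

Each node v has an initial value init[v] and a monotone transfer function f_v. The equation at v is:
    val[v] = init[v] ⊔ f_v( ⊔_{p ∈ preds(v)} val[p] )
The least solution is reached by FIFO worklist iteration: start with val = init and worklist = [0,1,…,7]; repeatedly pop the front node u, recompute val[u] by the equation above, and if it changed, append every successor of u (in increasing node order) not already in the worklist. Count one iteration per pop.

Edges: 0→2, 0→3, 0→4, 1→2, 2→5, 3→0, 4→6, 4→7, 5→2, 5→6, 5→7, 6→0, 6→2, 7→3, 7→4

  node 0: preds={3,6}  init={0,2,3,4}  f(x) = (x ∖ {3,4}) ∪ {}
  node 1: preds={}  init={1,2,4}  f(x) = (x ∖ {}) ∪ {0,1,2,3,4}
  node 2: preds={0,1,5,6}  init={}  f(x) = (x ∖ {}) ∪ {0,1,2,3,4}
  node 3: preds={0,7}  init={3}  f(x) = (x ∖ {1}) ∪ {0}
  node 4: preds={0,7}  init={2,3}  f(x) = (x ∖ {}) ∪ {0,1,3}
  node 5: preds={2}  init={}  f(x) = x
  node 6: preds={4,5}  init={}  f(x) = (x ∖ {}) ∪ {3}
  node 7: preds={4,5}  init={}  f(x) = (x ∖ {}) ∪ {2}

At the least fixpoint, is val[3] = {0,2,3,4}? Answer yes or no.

yes

Trace (12 dequeues):
  [1] u=0 | in {3} | out {0,2,3,4} | ==
  [2] u=1 | in {} | out {0,1,2,3,4} | prev {1,2,4} | push {}
  [3] u=2 | in {0,1,2,3,4} | out {0,1,2,3,4} | prev {} | push {}
  [4] u=3 | in {0,2,3,4} | out {0,2,3,4} | prev {3} | push {0}
  [5] u=4 | in {0,2,3,4} | out {0,1,2,3,4} | prev {2,3} | push {}
  [6] u=5 | in {0,1,2,3,4} | out {0,1,2,3,4} | prev {} | push {2}
  [7] u=6 | in {0,1,2,3,4} | out {0,1,2,3,4} | prev {} | push {}
  [8] u=7 | in {0,1,2,3,4} | out {0,1,2,3,4} | prev {} | push {3,4}
  [9] u=0 | in {0,1,2,3,4} | out {0,1,2,3,4} | prev {0,2,3,4} | push {}
  [10] u=2 | in {0,1,2,3,4} | out {0,1,2,3,4} | ==
  [11] u=3 | in {0,1,2,3,4} | out {0,2,3,4} | ==
  [12] u=4 | in {0,1,2,3,4} | out {0,1,2,3,4} | ==

Converged values:
  [0] {0,1,2,3,4}
  [1] {0,1,2,3,4}
  [2] {0,1,2,3,4}
  [3] {0,2,3,4}
  [4] {0,1,2,3,4}
  [5] {0,1,2,3,4}
  [6] {0,1,2,3,4}
  [7] {0,1,2,3,4}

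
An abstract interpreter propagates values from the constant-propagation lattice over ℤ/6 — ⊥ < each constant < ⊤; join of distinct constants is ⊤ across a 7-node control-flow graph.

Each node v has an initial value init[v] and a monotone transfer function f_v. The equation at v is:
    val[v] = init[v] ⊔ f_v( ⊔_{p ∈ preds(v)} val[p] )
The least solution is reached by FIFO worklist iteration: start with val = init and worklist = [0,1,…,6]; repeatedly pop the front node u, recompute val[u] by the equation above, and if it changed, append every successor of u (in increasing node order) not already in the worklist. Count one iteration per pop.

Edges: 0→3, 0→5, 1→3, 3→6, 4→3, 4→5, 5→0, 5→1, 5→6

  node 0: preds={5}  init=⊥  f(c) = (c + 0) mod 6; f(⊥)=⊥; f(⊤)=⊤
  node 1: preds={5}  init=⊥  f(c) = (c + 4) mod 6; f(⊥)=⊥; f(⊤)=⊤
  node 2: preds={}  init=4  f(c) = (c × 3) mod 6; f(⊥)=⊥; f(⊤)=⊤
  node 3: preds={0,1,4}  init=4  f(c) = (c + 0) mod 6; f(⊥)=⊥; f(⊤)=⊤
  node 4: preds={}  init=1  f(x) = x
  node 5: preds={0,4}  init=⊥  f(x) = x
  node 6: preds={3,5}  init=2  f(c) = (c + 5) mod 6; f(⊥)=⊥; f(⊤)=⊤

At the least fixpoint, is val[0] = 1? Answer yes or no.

Iteration log — 11 steps:
  step 1. node 0  ⊔preds=⊥  new=⊥  stable
  step 2. node 1  ⊔preds=⊥  new=⊥  stable
  step 3. node 2  ⊔preds=⊥  new=4  stable
  step 4. node 3  ⊔preds=1  new=⊤  old=4  +wl: 
  step 5. node 4  ⊔preds=⊥  new=1  stable
  step 6. node 5  ⊔preds=1  new=1  old=⊥  +wl: 0,1
  step 7. node 6  ⊔preds=⊤  new=⊤  old=2  +wl: 
  step 8. node 0  ⊔preds=1  new=1  old=⊥  +wl: 3,5
  step 9. node 1  ⊔preds=1  new=5  old=⊥  +wl: 
  step 10. node 3  ⊔preds=⊤  new=⊤  stable
  step 11. node 5  ⊔preds=1  new=1  stable

Least fixpoint reached:
  node 0: 1
  node 1: 5
  node 2: 4
  node 3: ⊤
  node 4: 1
  node 5: 1
  node 6: ⊤

yes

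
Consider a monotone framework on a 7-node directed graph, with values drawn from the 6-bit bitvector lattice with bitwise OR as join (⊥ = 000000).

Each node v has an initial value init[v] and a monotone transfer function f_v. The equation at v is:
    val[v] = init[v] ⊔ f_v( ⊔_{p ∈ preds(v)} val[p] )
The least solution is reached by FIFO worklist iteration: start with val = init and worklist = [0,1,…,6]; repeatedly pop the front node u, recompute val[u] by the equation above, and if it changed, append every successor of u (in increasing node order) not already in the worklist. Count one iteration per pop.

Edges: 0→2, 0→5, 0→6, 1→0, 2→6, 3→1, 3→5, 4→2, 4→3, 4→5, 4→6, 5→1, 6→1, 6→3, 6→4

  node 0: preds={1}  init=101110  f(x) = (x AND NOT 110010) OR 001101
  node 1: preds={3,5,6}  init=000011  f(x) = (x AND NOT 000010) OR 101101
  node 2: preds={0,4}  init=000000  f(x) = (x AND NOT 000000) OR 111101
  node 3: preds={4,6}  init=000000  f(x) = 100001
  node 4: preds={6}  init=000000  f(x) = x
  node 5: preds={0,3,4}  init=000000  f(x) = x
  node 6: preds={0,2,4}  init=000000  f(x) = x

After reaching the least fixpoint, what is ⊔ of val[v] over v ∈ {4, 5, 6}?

Trace (17 dequeues):
  [1] u=0 | in 000011 | out 101111 | prev 101110 | push {}
  [2] u=1 | in 000000 | out 101111 | prev 000011 | push {0}
  [3] u=2 | in 101111 | out 111111 | prev 000000 | push {}
  [4] u=3 | in 000000 | out 100001 | prev 000000 | push {1}
  [5] u=4 | in 000000 | out 000000 | ==
  [6] u=5 | in 101111 | out 101111 | prev 000000 | push {}
  [7] u=6 | in 111111 | out 111111 | prev 000000 | push {3,4}
  [8] u=0 | in 101111 | out 101111 | ==
  [9] u=1 | in 111111 | out 111111 | prev 101111 | push {0}
  [10] u=3 | in 111111 | out 100001 | ==
  [11] u=4 | in 111111 | out 111111 | prev 000000 | push {2,3,5,6}
  [12] u=0 | in 111111 | out 101111 | ==
  [13] u=2 | in 111111 | out 111111 | ==
  [14] u=3 | in 111111 | out 100001 | ==
  [15] u=5 | in 111111 | out 111111 | prev 101111 | push {1}
  [16] u=6 | in 111111 | out 111111 | ==
  [17] u=1 | in 111111 | out 111111 | ==

Converged values:
  [0] 101111
  [1] 111111
  [2] 111111
  [3] 100001
  [4] 111111
  [5] 111111
  [6] 111111

111111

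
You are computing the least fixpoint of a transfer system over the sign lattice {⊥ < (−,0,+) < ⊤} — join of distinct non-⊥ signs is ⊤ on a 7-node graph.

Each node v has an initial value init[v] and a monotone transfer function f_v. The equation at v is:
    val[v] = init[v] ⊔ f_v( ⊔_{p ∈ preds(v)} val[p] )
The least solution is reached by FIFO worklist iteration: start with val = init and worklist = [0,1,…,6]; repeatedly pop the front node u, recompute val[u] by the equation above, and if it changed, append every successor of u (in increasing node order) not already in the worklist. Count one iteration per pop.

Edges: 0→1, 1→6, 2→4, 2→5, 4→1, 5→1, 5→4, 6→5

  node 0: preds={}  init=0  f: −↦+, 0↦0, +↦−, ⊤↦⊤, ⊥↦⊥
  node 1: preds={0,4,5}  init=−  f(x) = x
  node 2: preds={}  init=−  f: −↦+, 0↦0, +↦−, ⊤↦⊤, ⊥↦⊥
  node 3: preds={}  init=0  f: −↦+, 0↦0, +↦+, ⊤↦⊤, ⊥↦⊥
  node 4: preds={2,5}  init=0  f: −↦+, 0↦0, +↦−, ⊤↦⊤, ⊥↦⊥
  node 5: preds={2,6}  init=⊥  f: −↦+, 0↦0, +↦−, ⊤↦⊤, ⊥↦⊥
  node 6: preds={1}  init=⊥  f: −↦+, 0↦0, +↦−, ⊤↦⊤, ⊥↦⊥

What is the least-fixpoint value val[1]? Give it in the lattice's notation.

Worklist (12 pops):
  #1 pop 0: in=⊥ → 0 (no change)
  #2 pop 1: in=0 → ⊤ (was −); enqueue []
  #3 pop 2: in=⊥ → − (no change)
  #4 pop 3: in=⊥ → 0 (no change)
  #5 pop 4: in=− → ⊤ (was 0); enqueue [1]
  #6 pop 5: in=− → + (was ⊥); enqueue [4]
  #7 pop 6: in=⊤ → ⊤ (was ⊥); enqueue [5]
  #8 pop 1: in=⊤ → ⊤ (no change)
  #9 pop 4: in=⊤ → ⊤ (no change)
  #10 pop 5: in=⊤ → ⊤ (was +); enqueue [1,4]
  #11 pop 1: in=⊤ → ⊤ (no change)
  #12 pop 4: in=⊤ → ⊤ (no change)

Fixpoint:
  val[0] = 0
  val[1] = ⊤
  val[2] = −
  val[3] = 0
  val[4] = ⊤
  val[5] = ⊤
  val[6] = ⊤

⊤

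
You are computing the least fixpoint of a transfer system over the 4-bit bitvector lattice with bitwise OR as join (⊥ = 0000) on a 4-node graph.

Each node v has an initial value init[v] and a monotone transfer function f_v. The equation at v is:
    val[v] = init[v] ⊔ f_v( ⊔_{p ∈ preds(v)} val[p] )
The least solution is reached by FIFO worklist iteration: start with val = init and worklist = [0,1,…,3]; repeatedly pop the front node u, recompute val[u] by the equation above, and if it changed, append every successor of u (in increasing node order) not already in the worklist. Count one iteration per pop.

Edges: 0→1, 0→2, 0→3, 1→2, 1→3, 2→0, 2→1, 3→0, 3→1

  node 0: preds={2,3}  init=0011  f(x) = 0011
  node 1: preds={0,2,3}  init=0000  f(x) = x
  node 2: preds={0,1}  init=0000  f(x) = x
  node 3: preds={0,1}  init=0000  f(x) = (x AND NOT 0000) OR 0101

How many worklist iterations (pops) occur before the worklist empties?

Worklist (10 pops):
  #1 pop 0: in=0000 → 0011 (no change)
  #2 pop 1: in=0011 → 0011 (was 0000); enqueue []
  #3 pop 2: in=0011 → 0011 (was 0000); enqueue [0,1]
  #4 pop 3: in=0011 → 0111 (was 0000); enqueue []
  #5 pop 0: in=0111 → 0011 (no change)
  #6 pop 1: in=0111 → 0111 (was 0011); enqueue [2,3]
  #7 pop 2: in=0111 → 0111 (was 0011); enqueue [0,1]
  #8 pop 3: in=0111 → 0111 (no change)
  #9 pop 0: in=0111 → 0011 (no change)
  #10 pop 1: in=0111 → 0111 (no change)

Fixpoint:
  val[0] = 0011
  val[1] = 0111
  val[2] = 0111
  val[3] = 0111

10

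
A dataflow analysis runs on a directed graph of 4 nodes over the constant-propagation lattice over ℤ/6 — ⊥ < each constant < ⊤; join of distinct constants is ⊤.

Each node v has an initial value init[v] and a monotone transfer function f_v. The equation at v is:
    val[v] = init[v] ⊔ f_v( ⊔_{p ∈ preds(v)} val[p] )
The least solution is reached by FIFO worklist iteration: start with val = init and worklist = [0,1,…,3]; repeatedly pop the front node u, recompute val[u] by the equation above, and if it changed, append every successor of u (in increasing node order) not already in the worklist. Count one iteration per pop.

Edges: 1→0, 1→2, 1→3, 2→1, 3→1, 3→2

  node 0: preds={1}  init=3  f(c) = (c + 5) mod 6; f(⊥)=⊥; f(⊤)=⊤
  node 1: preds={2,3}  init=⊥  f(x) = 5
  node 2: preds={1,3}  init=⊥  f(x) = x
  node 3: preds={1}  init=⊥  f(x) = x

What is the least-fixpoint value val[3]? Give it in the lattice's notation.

Iteration log — 7 steps:
  step 1. node 0  ⊔preds=⊥  new=3  stable
  step 2. node 1  ⊔preds=⊥  new=5  old=⊥  +wl: 0
  step 3. node 2  ⊔preds=5  new=5  old=⊥  +wl: 1
  step 4. node 3  ⊔preds=5  new=5  old=⊥  +wl: 2
  step 5. node 0  ⊔preds=5  new=⊤  old=3  +wl: 
  step 6. node 1  ⊔preds=5  new=5  stable
  step 7. node 2  ⊔preds=5  new=5  stable

Least fixpoint reached:
  node 0: ⊤
  node 1: 5
  node 2: 5
  node 3: 5

5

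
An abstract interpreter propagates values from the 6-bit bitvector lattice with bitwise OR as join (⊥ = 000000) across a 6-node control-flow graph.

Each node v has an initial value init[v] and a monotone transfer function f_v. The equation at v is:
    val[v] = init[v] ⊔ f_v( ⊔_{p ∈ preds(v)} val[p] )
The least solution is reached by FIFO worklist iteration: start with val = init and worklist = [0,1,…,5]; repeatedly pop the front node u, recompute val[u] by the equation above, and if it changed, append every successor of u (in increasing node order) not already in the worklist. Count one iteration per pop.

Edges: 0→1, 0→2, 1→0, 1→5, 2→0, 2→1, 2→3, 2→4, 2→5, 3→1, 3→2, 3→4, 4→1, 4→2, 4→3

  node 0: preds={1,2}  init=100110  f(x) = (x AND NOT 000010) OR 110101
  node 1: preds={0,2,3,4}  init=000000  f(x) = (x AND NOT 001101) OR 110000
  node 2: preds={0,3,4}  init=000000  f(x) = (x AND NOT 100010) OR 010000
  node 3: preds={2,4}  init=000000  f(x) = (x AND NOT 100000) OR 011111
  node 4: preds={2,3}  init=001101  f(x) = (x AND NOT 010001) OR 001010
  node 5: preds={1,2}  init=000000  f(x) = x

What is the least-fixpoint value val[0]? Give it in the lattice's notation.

Iteration log — 10 steps:
  step 1. node 0  ⊔preds=000000  new=110111  old=100110  +wl: 
  step 2. node 1  ⊔preds=111111  new=110010  old=000000  +wl: 0
  step 3. node 2  ⊔preds=111111  new=011101  old=000000  +wl: 1
  step 4. node 3  ⊔preds=011101  new=011111  old=000000  +wl: 2
  step 5. node 4  ⊔preds=011111  new=001111  old=001101  +wl: 3
  step 6. node 5  ⊔preds=111111  new=111111  old=000000  +wl: 
  step 7. node 0  ⊔preds=111111  new=111111  old=110111  +wl: 
  step 8. node 1  ⊔preds=111111  new=110010  stable
  step 9. node 2  ⊔preds=111111  new=011101  stable
  step 10. node 3  ⊔preds=011111  new=011111  stable

Least fixpoint reached:
  node 0: 111111
  node 1: 110010
  node 2: 011101
  node 3: 011111
  node 4: 001111
  node 5: 111111

111111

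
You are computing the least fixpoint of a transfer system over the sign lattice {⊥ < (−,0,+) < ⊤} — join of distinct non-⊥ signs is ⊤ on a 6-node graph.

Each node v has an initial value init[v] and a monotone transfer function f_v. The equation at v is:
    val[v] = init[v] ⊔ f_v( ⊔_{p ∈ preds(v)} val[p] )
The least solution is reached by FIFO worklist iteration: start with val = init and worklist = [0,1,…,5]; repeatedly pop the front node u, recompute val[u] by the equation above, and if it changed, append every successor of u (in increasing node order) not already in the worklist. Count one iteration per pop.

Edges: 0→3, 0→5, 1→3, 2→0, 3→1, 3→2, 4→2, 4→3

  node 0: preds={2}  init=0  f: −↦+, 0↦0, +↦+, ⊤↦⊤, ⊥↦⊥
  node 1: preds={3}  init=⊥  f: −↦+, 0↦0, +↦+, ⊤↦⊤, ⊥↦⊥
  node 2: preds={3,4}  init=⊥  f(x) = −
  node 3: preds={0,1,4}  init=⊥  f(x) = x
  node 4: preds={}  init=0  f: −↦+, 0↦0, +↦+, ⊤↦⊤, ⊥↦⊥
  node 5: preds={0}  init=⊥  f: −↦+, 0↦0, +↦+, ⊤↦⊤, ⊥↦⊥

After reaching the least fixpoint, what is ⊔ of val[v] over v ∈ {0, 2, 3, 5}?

⊤

Iteration log — 14 steps:
  step 1. node 0  ⊔preds=⊥  new=0  stable
  step 2. node 1  ⊔preds=⊥  new=⊥  stable
  step 3. node 2  ⊔preds=0  new=−  old=⊥  +wl: 0
  step 4. node 3  ⊔preds=0  new=0  old=⊥  +wl: 1,2
  step 5. node 4  ⊔preds=⊥  new=0  stable
  step 6. node 5  ⊔preds=0  new=0  old=⊥  +wl: 
  step 7. node 0  ⊔preds=−  new=⊤  old=0  +wl: 3,5
  step 8. node 1  ⊔preds=0  new=0  old=⊥  +wl: 
  step 9. node 2  ⊔preds=0  new=−  stable
  step 10. node 3  ⊔preds=⊤  new=⊤  old=0  +wl: 1,2
  step 11. node 5  ⊔preds=⊤  new=⊤  old=0  +wl: 
  step 12. node 1  ⊔preds=⊤  new=⊤  old=0  +wl: 3
  step 13. node 2  ⊔preds=⊤  new=−  stable
  step 14. node 3  ⊔preds=⊤  new=⊤  stable

Least fixpoint reached:
  node 0: ⊤
  node 1: ⊤
  node 2: −
  node 3: ⊤
  node 4: 0
  node 5: ⊤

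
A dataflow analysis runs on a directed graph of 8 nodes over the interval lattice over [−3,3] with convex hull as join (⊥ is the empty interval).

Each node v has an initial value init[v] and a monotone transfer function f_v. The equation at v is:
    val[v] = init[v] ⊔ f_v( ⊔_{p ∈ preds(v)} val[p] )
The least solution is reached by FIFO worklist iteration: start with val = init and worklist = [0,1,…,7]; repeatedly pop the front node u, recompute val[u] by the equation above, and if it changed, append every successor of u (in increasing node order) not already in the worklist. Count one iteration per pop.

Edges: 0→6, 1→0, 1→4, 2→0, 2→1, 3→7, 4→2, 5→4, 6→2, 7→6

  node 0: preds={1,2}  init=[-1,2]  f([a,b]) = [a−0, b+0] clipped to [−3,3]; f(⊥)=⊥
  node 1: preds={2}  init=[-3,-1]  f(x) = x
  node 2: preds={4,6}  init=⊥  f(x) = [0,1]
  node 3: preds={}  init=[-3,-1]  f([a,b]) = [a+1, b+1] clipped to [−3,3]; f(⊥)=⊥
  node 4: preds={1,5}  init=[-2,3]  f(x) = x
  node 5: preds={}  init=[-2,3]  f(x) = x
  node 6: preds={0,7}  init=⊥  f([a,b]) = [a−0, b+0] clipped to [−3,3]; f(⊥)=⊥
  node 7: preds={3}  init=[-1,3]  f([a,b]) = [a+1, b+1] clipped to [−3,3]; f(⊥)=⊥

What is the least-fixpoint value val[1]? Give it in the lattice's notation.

[-3,1]

Iteration log — 14 steps:
  step 1. node 0  ⊔preds=[-3,-1]  new=[-3,2]  old=[-1,2]  +wl: 
  step 2. node 1  ⊔preds=⊥  new=[-3,-1]  stable
  step 3. node 2  ⊔preds=[-2,3]  new=[0,1]  old=⊥  +wl: 0,1
  step 4. node 3  ⊔preds=⊥  new=[-3,-1]  stable
  step 5. node 4  ⊔preds=[-3,3]  new=[-3,3]  old=[-2,3]  +wl: 2
  step 6. node 5  ⊔preds=⊥  new=[-2,3]  stable
  step 7. node 6  ⊔preds=[-3,3]  new=[-3,3]  old=⊥  +wl: 
  step 8. node 7  ⊔preds=[-3,-1]  new=[-2,3]  old=[-1,3]  +wl: 6
  step 9. node 0  ⊔preds=[-3,1]  new=[-3,2]  stable
  step 10. node 1  ⊔preds=[0,1]  new=[-3,1]  old=[-3,-1]  +wl: 0,4
  step 11. node 2  ⊔preds=[-3,3]  new=[0,1]  stable
  step 12. node 6  ⊔preds=[-3,3]  new=[-3,3]  stable
  step 13. node 0  ⊔preds=[-3,1]  new=[-3,2]  stable
  step 14. node 4  ⊔preds=[-3,3]  new=[-3,3]  stable

Least fixpoint reached:
  node 0: [-3,2]
  node 1: [-3,1]
  node 2: [0,1]
  node 3: [-3,-1]
  node 4: [-3,3]
  node 5: [-2,3]
  node 6: [-3,3]
  node 7: [-2,3]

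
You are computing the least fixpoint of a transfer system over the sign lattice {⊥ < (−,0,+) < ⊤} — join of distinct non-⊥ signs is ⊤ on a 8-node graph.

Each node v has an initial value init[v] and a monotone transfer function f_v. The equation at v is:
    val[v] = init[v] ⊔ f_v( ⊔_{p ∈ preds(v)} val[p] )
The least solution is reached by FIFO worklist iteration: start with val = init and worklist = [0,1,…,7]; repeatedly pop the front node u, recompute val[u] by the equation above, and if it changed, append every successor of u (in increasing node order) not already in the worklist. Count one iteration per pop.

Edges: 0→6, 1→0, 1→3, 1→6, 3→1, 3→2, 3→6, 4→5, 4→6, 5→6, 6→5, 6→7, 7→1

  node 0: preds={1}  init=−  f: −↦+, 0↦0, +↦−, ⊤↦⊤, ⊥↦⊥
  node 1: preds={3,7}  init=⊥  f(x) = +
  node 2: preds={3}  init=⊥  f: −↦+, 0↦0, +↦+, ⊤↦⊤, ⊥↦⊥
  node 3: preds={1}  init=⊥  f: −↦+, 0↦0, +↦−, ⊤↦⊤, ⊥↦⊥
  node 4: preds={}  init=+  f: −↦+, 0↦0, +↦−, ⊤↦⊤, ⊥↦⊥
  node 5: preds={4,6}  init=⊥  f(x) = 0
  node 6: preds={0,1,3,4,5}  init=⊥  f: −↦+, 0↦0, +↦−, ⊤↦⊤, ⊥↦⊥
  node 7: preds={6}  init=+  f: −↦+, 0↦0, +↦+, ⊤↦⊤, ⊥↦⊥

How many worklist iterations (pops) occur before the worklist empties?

12

Iteration log — 12 steps:
  step 1. node 0  ⊔preds=⊥  new=−  stable
  step 2. node 1  ⊔preds=+  new=+  old=⊥  +wl: 0
  step 3. node 2  ⊔preds=⊥  new=⊥  stable
  step 4. node 3  ⊔preds=+  new=−  old=⊥  +wl: 1,2
  step 5. node 4  ⊔preds=⊥  new=+  stable
  step 6. node 5  ⊔preds=+  new=0  old=⊥  +wl: 
  step 7. node 6  ⊔preds=⊤  new=⊤  old=⊥  +wl: 5
  step 8. node 7  ⊔preds=⊤  new=⊤  old=+  +wl: 
  step 9. node 0  ⊔preds=+  new=−  stable
  step 10. node 1  ⊔preds=⊤  new=+  stable
  step 11. node 2  ⊔preds=−  new=+  old=⊥  +wl: 
  step 12. node 5  ⊔preds=⊤  new=0  stable

Least fixpoint reached:
  node 0: −
  node 1: +
  node 2: +
  node 3: −
  node 4: +
  node 5: 0
  node 6: ⊤
  node 7: ⊤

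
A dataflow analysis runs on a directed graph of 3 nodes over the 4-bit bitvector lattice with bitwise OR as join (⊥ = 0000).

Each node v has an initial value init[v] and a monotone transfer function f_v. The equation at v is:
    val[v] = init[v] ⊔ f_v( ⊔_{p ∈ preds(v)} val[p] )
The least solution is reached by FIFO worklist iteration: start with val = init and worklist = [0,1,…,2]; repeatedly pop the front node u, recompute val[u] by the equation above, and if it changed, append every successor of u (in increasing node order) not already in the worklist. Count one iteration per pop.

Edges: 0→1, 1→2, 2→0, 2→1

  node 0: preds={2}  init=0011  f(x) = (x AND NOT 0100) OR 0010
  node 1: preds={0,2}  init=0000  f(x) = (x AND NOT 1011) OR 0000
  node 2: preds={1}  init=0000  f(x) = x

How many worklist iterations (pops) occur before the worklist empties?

Iteration log — 3 steps:
  step 1. node 0  ⊔preds=0000  new=0011  stable
  step 2. node 1  ⊔preds=0011  new=0000  stable
  step 3. node 2  ⊔preds=0000  new=0000  stable

Least fixpoint reached:
  node 0: 0011
  node 1: 0000
  node 2: 0000

3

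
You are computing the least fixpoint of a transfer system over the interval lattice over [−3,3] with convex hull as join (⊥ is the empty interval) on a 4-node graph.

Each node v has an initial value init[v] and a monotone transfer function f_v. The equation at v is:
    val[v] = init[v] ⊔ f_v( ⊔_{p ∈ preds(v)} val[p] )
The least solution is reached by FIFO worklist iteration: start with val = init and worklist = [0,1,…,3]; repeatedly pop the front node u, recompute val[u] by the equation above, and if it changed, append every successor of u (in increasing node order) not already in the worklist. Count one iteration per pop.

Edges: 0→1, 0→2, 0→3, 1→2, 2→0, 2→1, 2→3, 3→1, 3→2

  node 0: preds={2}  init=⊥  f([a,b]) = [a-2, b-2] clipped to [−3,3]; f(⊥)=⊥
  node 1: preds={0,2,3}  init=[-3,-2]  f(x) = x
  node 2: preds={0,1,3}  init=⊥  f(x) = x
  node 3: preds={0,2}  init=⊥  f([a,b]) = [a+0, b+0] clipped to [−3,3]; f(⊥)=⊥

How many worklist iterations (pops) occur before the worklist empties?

Iteration log — 8 steps:
  step 1. node 0  ⊔preds=⊥  new=⊥  stable
  step 2. node 1  ⊔preds=⊥  new=[-3,-2]  stable
  step 3. node 2  ⊔preds=[-3,-2]  new=[-3,-2]  old=⊥  +wl: 0,1
  step 4. node 3  ⊔preds=[-3,-2]  new=[-3,-2]  old=⊥  +wl: 2
  step 5. node 0  ⊔preds=[-3,-2]  new=[-3,-3]  old=⊥  +wl: 3
  step 6. node 1  ⊔preds=[-3,-2]  new=[-3,-2]  stable
  step 7. node 2  ⊔preds=[-3,-2]  new=[-3,-2]  stable
  step 8. node 3  ⊔preds=[-3,-2]  new=[-3,-2]  stable

Least fixpoint reached:
  node 0: [-3,-3]
  node 1: [-3,-2]
  node 2: [-3,-2]
  node 3: [-3,-2]

8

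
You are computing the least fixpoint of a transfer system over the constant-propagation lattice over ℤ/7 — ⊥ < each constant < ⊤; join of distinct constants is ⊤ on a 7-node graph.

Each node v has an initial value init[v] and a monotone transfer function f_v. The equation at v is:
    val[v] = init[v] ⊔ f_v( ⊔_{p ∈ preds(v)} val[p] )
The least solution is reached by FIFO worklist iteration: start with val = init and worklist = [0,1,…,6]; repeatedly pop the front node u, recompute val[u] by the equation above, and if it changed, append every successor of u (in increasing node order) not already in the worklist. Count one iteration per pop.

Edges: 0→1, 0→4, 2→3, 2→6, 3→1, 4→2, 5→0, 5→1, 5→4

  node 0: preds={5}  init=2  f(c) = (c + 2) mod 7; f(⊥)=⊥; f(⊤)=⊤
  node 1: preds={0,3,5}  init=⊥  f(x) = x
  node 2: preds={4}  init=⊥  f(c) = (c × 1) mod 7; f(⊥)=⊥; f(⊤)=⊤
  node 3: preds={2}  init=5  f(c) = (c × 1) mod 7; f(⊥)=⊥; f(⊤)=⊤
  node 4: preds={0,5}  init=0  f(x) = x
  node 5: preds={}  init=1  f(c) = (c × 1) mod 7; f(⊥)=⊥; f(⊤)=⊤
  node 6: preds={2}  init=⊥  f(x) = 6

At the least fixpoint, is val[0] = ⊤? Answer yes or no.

yes

Trace (11 dequeues):
  [1] u=0 | in 1 | out ⊤ | prev 2 | push {}
  [2] u=1 | in ⊤ | out ⊤ | prev ⊥ | push {}
  [3] u=2 | in 0 | out 0 | prev ⊥ | push {}
  [4] u=3 | in 0 | out ⊤ | prev 5 | push {1}
  [5] u=4 | in ⊤ | out ⊤ | prev 0 | push {2}
  [6] u=5 | in ⊥ | out 1 | ==
  [7] u=6 | in 0 | out 6 | prev ⊥ | push {}
  [8] u=1 | in ⊤ | out ⊤ | ==
  [9] u=2 | in ⊤ | out ⊤ | prev 0 | push {3,6}
  [10] u=3 | in ⊤ | out ⊤ | ==
  [11] u=6 | in ⊤ | out 6 | ==

Converged values:
  [0] ⊤
  [1] ⊤
  [2] ⊤
  [3] ⊤
  [4] ⊤
  [5] 1
  [6] 6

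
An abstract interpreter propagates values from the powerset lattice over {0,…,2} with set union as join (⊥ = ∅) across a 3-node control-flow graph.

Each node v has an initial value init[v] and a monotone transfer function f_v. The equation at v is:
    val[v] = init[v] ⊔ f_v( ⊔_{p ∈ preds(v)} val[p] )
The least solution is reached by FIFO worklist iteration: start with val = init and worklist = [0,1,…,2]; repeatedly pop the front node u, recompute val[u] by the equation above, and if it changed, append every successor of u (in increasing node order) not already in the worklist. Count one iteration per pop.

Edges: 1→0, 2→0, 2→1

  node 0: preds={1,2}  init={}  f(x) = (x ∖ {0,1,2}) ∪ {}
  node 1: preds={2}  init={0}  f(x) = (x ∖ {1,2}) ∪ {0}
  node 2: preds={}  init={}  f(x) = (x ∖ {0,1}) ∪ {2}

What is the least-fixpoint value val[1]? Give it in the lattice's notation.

Iteration log — 5 steps:
  step 1. node 0  ⊔preds={0}  new={}  stable
  step 2. node 1  ⊔preds={}  new={0}  stable
  step 3. node 2  ⊔preds={}  new={2}  old={}  +wl: 0,1
  step 4. node 0  ⊔preds={0,2}  new={}  stable
  step 5. node 1  ⊔preds={2}  new={0}  stable

Least fixpoint reached:
  node 0: {}
  node 1: {0}
  node 2: {2}

{0}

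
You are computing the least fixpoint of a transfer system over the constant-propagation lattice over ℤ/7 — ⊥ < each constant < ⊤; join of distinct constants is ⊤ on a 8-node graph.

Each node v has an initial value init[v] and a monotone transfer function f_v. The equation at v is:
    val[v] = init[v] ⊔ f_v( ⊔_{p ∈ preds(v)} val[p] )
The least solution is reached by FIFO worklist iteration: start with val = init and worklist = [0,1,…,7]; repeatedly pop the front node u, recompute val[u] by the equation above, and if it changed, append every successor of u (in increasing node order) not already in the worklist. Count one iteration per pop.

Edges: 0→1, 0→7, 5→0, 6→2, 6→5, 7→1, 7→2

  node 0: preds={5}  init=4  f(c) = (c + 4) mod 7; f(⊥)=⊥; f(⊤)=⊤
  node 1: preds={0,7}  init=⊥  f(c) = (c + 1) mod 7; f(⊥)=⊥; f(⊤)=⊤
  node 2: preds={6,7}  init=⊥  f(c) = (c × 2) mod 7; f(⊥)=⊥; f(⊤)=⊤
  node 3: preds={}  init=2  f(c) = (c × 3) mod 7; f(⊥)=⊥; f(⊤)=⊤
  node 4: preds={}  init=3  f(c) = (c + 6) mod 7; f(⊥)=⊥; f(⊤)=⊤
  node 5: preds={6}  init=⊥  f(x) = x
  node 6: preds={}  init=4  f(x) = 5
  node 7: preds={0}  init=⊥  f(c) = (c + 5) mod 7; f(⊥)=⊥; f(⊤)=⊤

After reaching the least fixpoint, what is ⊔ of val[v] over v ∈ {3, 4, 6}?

Trace (16 dequeues):
  [1] u=0 | in ⊥ | out 4 | ==
  [2] u=1 | in 4 | out 5 | prev ⊥ | push {}
  [3] u=2 | in 4 | out 1 | prev ⊥ | push {}
  [4] u=3 | in ⊥ | out 2 | ==
  [5] u=4 | in ⊥ | out 3 | ==
  [6] u=5 | in 4 | out 4 | prev ⊥ | push {0}
  [7] u=6 | in ⊥ | out ⊤ | prev 4 | push {2,5}
  [8] u=7 | in 4 | out 2 | prev ⊥ | push {1}
  [9] u=0 | in 4 | out ⊤ | prev 4 | push {7}
  [10] u=2 | in ⊤ | out ⊤ | prev 1 | push {}
  [11] u=5 | in ⊤ | out ⊤ | prev 4 | push {0}
  [12] u=1 | in ⊤ | out ⊤ | prev 5 | push {}
  [13] u=7 | in ⊤ | out ⊤ | prev 2 | push {1,2}
  [14] u=0 | in ⊤ | out ⊤ | ==
  [15] u=1 | in ⊤ | out ⊤ | ==
  [16] u=2 | in ⊤ | out ⊤ | ==

Converged values:
  [0] ⊤
  [1] ⊤
  [2] ⊤
  [3] 2
  [4] 3
  [5] ⊤
  [6] ⊤
  [7] ⊤

⊤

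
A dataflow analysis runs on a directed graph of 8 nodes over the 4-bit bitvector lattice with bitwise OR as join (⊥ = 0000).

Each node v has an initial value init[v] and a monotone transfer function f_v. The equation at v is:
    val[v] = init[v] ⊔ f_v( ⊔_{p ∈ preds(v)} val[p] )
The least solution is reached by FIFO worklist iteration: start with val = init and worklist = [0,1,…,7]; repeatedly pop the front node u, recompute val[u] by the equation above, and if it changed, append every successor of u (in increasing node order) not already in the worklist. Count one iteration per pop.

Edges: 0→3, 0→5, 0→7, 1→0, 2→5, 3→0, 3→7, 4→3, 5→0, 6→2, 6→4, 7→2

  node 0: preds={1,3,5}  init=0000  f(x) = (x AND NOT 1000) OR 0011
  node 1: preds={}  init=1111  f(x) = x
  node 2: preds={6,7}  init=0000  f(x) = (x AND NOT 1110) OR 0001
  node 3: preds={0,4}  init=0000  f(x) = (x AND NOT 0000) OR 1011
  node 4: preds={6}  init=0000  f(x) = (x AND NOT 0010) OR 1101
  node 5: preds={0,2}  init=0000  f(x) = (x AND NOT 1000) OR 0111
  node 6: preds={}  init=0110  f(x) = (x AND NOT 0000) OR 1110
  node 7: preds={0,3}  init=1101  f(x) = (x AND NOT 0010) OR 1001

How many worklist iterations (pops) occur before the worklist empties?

Iteration log — 12 steps:
  step 1. node 0  ⊔preds=1111  new=0111  old=0000  +wl: 
  step 2. node 1  ⊔preds=0000  new=1111  stable
  step 3. node 2  ⊔preds=1111  new=0001  old=0000  +wl: 
  step 4. node 3  ⊔preds=0111  new=1111  old=0000  +wl: 0
  step 5. node 4  ⊔preds=0110  new=1101  old=0000  +wl: 3
  step 6. node 5  ⊔preds=0111  new=0111  old=0000  +wl: 
  step 7. node 6  ⊔preds=0000  new=1110  old=0110  +wl: 2,4
  step 8. node 7  ⊔preds=1111  new=1101  stable
  step 9. node 0  ⊔preds=1111  new=0111  stable
  step 10. node 3  ⊔preds=1111  new=1111  stable
  step 11. node 2  ⊔preds=1111  new=0001  stable
  step 12. node 4  ⊔preds=1110  new=1101  stable

Least fixpoint reached:
  node 0: 0111
  node 1: 1111
  node 2: 0001
  node 3: 1111
  node 4: 1101
  node 5: 0111
  node 6: 1110
  node 7: 1101

12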